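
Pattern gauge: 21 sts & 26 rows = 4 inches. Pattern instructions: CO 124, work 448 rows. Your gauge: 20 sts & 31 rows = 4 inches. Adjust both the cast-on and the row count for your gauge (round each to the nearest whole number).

Cast on 118 stitches; work 534 rows.

Stitches: 124 × 20/21 = 118.10 → 118.
Rows: 448 × 31/26 = 534.15 → 534.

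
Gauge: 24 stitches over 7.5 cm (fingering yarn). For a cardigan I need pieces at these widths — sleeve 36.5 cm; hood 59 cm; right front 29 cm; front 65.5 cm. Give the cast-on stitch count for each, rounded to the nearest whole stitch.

sleeve 117; hood 189; right front 93; front 210.

Rate = 24/7.5 = 3.2 sts per cm.
sleeve: 36.5 × 3.2 = 116.80 → 117.
hood: 59 × 3.2 = 188.80 → 189.
right front: 29 × 3.2 = 92.80 → 93.
front: 65.5 × 3.2 = 209.60 → 210.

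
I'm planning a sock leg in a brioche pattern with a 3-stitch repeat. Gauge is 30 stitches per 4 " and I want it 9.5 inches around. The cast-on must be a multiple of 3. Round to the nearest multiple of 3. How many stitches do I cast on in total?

30 / 4 = 7.5 sts per inch.
9.5 × 7.5 = 71.25 sts.
Nearest multiple of 3: 72.

72 stitches.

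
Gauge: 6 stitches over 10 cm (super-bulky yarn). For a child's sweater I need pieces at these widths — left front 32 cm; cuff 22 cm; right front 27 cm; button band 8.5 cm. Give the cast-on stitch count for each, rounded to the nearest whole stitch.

Rate = 6/10 = 0.6 sts per cm.
left front: 32 × 0.6 = 19.20 → 19.
cuff: 22 × 0.6 = 13.20 → 13.
right front: 27 × 0.6 = 16.20 → 16.
button band: 8.5 × 0.6 = 5.10 → 5.

left front 19; cuff 13; right front 16; button band 5.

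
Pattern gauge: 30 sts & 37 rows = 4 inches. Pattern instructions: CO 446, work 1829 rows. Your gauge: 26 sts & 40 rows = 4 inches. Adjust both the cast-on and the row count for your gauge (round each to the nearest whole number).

Stitches: 446 × 26/30 = 386.53 → 387.
Rows: 1829 × 40/37 = 1977.30 → 1977.

Cast on 387 stitches; work 1977 rows.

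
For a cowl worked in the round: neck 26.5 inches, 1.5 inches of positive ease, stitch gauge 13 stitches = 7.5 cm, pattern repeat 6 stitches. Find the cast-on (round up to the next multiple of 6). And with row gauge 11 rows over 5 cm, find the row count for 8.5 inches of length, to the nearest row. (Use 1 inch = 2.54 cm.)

Cast on 126 stitches; work 47 rows.

Finished = 26.5 + 1.5 = 28 inches.
28 inches × 2.54 = 71.12 cm.
13/7.5 = 1.733 sts per cm; 71.12 × 1.733 = 123.27 sts.
Next multiple of 6 → 126.
8.5 inches = 21.59 cm; × 2.2 = 47.50 → 47 rows.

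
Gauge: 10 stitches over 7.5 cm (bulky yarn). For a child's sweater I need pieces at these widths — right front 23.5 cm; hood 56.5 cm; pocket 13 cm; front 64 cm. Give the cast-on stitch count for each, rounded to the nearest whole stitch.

Rate = 10/7.5 = 1.333 sts per cm.
right front: 23.5 × 1.333 = 31.33 → 31.
hood: 56.5 × 1.333 = 75.33 → 75.
pocket: 13 × 1.333 = 17.33 → 17.
front: 64 × 1.333 = 85.33 → 85.

right front 31; hood 75; pocket 17; front 85.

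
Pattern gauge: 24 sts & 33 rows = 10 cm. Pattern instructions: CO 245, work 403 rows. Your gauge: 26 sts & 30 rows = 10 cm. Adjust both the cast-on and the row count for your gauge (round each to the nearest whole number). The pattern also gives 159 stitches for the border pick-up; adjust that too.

Cast on 265 stitches; work 366 rows; border pick-up 172 stitches.

Stitches: 245 × 26/24 = 265.42 → 265.
Rows: 403 × 30/33 = 366.36 → 366.
border pick-up: 159 × 26/24 = 172.25 → 172.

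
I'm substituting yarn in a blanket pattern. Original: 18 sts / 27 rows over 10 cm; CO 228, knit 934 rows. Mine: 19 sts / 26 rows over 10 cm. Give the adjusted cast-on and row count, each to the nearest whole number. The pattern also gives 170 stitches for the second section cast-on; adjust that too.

Stitches: 228 × 19/18 = 240.67 → 241.
Rows: 934 × 26/27 = 899.41 → 899.
second section cast-on: 170 × 19/18 = 179.44 → 179.

Cast on 241 stitches; work 899 rows; second section cast-on 179 stitches.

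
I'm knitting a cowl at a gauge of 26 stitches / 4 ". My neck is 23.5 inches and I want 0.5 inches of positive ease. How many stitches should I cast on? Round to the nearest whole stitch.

Cast on 156 stitches.

Finished = 23.5 + 0.5 = 24 in.
26 / 4 = 6.5 sts per inch.
24.00 × 6.5 = 156.00 sts.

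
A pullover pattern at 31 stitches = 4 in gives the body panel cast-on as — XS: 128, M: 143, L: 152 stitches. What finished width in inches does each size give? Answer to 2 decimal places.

31/4 = 7.75 sts per in.
XS: 128 / 7.75 = 16.516 → 16.52 in.
M: 143 / 7.75 = 18.452 → 18.45 in.
L: 152 / 7.75 = 19.613 → 19.61 in.

XS 16.52 inches; M 18.45 inches; L 19.61 inches.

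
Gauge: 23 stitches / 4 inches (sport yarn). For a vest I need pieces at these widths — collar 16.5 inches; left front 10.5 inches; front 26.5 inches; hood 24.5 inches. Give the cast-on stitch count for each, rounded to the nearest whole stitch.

collar 95; left front 60; front 152; hood 141.

Rate = 23/4 = 5.75 sts per in.
collar: 16.5 × 5.75 = 94.88 → 95.
left front: 10.5 × 5.75 = 60.38 → 60.
front: 26.5 × 5.75 = 152.38 → 152.
hood: 24.5 × 5.75 = 140.88 → 141.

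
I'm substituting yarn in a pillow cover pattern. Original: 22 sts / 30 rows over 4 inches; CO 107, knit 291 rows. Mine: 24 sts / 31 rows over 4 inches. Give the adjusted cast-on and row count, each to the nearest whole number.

Cast on 117 stitches; work 301 rows.

Stitches: 107 × 24/22 = 116.73 → 117.
Rows: 291 × 31/30 = 300.70 → 301.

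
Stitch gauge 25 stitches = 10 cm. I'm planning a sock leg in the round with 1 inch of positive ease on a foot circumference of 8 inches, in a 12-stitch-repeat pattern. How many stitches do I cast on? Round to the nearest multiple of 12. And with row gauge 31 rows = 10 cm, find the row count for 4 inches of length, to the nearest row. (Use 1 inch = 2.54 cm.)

Finished = 8 + 1 = 9 inches.
9 inches × 2.54 = 22.86 cm.
25/10 = 2.5 sts per cm; 22.86 × 2.5 = 57.15 sts.
Nearest multiple of 12 → 60.
4 inches = 10.16 cm; × 3.1 = 31.50 → 31 rows.

Cast on 60 stitches; work 31 rows.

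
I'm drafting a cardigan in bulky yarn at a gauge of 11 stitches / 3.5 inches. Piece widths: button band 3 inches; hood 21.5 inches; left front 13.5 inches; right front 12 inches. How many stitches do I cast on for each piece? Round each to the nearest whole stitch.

button band 9; hood 68; left front 42; right front 38.

Rate = 11/3.5 = 3.143 sts per in.
button band: 3 × 3.143 = 9.43 → 9.
hood: 21.5 × 3.143 = 67.57 → 68.
left front: 13.5 × 3.143 = 42.43 → 42.
right front: 12 × 3.143 = 37.71 → 38.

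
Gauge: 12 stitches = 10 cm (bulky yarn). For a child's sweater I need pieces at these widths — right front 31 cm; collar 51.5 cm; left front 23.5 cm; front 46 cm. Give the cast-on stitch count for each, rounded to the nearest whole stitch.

right front 37; collar 62; left front 28; front 55.

Rate = 12/10 = 1.2 sts per cm.
right front: 31 × 1.2 = 37.20 → 37.
collar: 51.5 × 1.2 = 61.80 → 62.
left front: 23.5 × 1.2 = 28.20 → 28.
front: 46 × 1.2 = 55.20 → 55.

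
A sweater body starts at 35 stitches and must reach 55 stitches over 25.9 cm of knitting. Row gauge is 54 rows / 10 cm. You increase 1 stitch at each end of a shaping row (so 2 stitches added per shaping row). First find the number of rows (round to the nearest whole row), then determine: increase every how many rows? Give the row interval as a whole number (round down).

Increase every 14th row.

Rows = 25.9 × 5.4 = 139.9 → 140 rows.
Stitches to add: 20 → 10 shaping rows (at 2 st each).
140 / 10 = 14.00 → every 14 rows.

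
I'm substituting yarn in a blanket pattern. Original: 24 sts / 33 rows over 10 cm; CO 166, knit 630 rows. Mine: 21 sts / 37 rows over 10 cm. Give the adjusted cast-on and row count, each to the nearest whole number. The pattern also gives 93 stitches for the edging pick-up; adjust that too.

Stitches: 166 × 21/24 = 145.25 → 145.
Rows: 630 × 37/33 = 706.36 → 706.
edging pick-up: 93 × 21/24 = 81.38 → 81.

Cast on 145 stitches; work 706 rows; edging pick-up 81 stitches.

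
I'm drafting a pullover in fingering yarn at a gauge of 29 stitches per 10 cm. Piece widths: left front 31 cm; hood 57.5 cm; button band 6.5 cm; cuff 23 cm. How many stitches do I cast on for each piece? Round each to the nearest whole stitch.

left front 90; hood 167; button band 19; cuff 67.

Rate = 29/10 = 2.9 sts per cm.
left front: 31 × 2.9 = 89.90 → 90.
hood: 57.5 × 2.9 = 166.75 → 167.
button band: 6.5 × 2.9 = 18.85 → 19.
cuff: 23 × 2.9 = 66.70 → 67.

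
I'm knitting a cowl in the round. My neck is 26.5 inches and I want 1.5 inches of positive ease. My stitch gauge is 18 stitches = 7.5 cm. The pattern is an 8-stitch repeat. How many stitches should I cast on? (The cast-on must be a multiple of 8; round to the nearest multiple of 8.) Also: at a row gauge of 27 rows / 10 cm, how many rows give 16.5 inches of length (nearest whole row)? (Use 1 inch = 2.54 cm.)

Cast on 168 stitches; work 113 rows.

Finished = 26.5 + 1.5 = 28 inches.
28 inches × 2.54 = 71.12 cm.
18/7.5 = 2.4 sts per cm; 71.12 × 2.4 = 170.69 sts.
Nearest multiple of 8 → 168.
16.5 inches = 41.91 cm; × 2.7 = 113.16 → 113 rows.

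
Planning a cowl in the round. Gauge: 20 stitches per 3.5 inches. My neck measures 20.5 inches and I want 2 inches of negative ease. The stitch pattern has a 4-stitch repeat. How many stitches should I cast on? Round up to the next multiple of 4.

Cast on 108 stitches.

Finished = 20.5 − 2 = 18.5 inches.
20 / 3.5 = 5.714 sts/in.
18.5 × 5.714 = 105.71 sts.
Next multiple of 4: 108.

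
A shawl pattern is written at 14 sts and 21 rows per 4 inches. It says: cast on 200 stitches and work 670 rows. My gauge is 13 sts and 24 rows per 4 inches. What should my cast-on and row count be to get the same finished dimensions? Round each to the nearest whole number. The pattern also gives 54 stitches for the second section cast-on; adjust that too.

Cast on 186 stitches; work 766 rows; second section cast-on 50 stitches.

Stitches: 200 × 13/14 = 185.71 → 186.
Rows: 670 × 24/21 = 765.71 → 766.
second section cast-on: 54 × 13/14 = 50.14 → 50.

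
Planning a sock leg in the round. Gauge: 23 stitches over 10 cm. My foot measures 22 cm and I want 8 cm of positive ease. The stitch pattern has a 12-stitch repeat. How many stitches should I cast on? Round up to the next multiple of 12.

Finished = 22 + 8 = 30 cm.
23 / 10 = 2.3 sts/cm.
30 × 2.3 = 69.00 sts.
Next multiple of 12: 72.

72 stitches.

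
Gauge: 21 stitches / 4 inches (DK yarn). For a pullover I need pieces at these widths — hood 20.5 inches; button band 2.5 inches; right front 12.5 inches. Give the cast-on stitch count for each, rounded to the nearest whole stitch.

hood 108; button band 13; right front 66.

Rate = 21/4 = 5.25 sts per in.
hood: 20.5 × 5.25 = 107.62 → 108.
button band: 2.5 × 5.25 = 13.12 → 13.
right front: 12.5 × 5.25 = 65.62 → 66.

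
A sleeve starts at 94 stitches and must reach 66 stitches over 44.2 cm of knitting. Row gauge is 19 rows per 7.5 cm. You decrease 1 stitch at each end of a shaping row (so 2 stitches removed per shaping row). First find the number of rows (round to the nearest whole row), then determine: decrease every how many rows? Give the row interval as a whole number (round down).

Decrease every 8th row.

Rows = 44.2 × 2.533 = 112.0 → 112 rows.
Stitches to remove: 28 → 14 shaping rows (at 2 st each).
112 / 14 = 8.00 → every 8 rows.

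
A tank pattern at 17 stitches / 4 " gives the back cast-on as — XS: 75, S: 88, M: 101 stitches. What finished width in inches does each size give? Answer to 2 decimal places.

17/4 = 4.25 sts per in.
XS: 75 / 4.25 = 17.647 → 17.65 in.
S: 88 / 4.25 = 20.706 → 20.71 in.
M: 101 / 4.25 = 23.765 → 23.76 in.

XS 17.65 inches; S 20.71 inches; M 23.76 inches.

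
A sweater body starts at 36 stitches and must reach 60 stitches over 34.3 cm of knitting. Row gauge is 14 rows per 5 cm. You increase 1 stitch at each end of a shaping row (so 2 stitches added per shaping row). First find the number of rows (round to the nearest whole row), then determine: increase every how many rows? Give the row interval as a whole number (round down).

Rows = 34.3 × 2.8 = 96.0 → 96 rows.
Stitches to add: 24 → 12 shaping rows (at 2 st each).
96 / 12 = 8.00 → every 8 rows.

Increase every 8th row.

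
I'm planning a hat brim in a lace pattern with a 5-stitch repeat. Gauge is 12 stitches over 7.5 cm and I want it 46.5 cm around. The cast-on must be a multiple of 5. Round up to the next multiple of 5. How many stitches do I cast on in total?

12 / 7.5 = 1.6 sts per cm.
46.5 × 1.6 = 74.40 sts.
Next multiple of 5: 75.

Cast on 75 stitches.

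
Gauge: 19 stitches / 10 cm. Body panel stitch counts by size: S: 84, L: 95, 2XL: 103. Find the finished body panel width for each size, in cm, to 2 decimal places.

S 44.21 cm; L 50.00 cm; 2XL 54.21 cm.

19/10 = 1.9 sts per cm.
S: 84 / 1.9 = 44.211 → 44.21 cm.
L: 95 / 1.9 = 50.000 → 50.00 cm.
2XL: 103 / 1.9 = 54.211 → 54.21 cm.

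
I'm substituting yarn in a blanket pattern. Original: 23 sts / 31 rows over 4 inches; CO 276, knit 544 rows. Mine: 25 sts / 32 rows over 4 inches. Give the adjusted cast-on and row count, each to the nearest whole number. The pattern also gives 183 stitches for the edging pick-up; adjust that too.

Cast on 300 stitches; work 562 rows; edging pick-up 199 stitches.

Stitches: 276 × 25/23 = 300.00 → 300.
Rows: 544 × 32/31 = 561.55 → 562.
edging pick-up: 183 × 25/23 = 198.91 → 199.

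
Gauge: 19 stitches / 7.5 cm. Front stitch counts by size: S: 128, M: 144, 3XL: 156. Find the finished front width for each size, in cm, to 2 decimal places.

19/7.5 = 2.533 sts per cm.
S: 128 / 2.533 = 50.526 → 50.53 cm.
M: 144 / 2.533 = 56.842 → 56.84 cm.
3XL: 156 / 2.533 = 61.579 → 61.58 cm.

S 50.53 cm; M 56.84 cm; 3XL 61.58 cm.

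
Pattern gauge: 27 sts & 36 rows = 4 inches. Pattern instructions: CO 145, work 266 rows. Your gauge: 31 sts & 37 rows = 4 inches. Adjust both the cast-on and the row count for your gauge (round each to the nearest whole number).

Cast on 166 stitches; work 273 rows.

Stitches: 145 × 31/27 = 166.48 → 166.
Rows: 266 × 37/36 = 273.39 → 273.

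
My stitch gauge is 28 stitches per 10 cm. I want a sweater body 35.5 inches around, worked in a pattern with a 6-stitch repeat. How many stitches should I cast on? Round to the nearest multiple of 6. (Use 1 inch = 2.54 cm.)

CO 252 sts.

35.5 in = 35.5 × 2.54 = 90.17 cm.
28 / 10 = 2.8 sts/cm.
90.17 × 2.8 = 252.48 sts.
→ 252.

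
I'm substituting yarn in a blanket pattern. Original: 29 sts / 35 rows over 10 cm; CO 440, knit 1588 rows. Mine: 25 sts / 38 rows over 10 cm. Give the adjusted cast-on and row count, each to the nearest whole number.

Stitches: 440 × 25/29 = 379.31 → 379.
Rows: 1588 × 38/35 = 1724.11 → 1724.

Cast on 379 stitches; work 1724 rows.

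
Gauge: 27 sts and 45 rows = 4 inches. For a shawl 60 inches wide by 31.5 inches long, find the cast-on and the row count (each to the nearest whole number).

Stitch gauge = 27/4 = 6.75 sts/in; 60 × 6.75 = 405.00 → 405 sts.
Row gauge = 45/4 = 11.25 rows/in; 31.5 × 11.25 = 354.38 → 354 rows.

Cast on 405 stitches and work 354 rows.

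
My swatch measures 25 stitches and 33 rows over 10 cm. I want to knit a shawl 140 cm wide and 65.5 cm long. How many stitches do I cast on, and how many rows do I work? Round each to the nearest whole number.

Stitch gauge = 25/10 = 2.5 sts/cm; 140 × 2.5 = 350.00 → 350 sts.
Row gauge = 33/10 = 3.3 rows/cm; 65.5 × 3.3 = 216.15 → 216 rows.

Cast on 350 stitches and work 216 rows.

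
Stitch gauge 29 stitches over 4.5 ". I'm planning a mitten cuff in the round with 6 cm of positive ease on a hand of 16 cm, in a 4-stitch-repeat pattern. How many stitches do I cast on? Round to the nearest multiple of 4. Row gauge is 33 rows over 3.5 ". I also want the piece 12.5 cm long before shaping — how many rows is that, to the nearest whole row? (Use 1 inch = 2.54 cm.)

Cast on 56 stitches; work 46 rows.

Finished = 16 + 6 = 22 cm.
22 cm × 1/2.54 = 8.66 inches.
29/4.5 = 6.444 sts per in; 8.66 × 6.444 = 55.82 sts.
Nearest multiple of 4 → 56.
12.5 cm = 4.92 inches; × 9.429 = 46.40 → 46 rows.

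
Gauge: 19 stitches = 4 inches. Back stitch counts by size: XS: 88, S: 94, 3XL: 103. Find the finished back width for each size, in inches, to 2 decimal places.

XS 18.53 inches; S 19.79 inches; 3XL 21.68 inches.

19/4 = 4.75 sts per in.
XS: 88 / 4.75 = 18.526 → 18.53 in.
S: 94 / 4.75 = 19.789 → 19.79 in.
3XL: 103 / 4.75 = 21.684 → 21.68 in.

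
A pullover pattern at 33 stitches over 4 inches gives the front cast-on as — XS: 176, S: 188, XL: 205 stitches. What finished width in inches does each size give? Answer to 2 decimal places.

XS 21.33 inches; S 22.79 inches; XL 24.85 inches.

33/4 = 8.25 sts per in.
XS: 176 / 8.25 = 21.333 → 21.33 in.
S: 188 / 8.25 = 22.788 → 22.79 in.
XL: 205 / 8.25 = 24.848 → 24.85 in.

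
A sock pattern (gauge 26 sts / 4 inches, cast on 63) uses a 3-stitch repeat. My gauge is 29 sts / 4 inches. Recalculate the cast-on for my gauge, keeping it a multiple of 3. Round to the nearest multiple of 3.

69 stitches.

63 × 29 / 26 = 70.27.
Nearest multiple of 3: 69.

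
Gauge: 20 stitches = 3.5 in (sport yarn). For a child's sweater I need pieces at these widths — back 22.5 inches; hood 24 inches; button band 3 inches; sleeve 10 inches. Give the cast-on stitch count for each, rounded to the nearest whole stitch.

back 129; hood 137; button band 17; sleeve 57.

Rate = 20/3.5 = 5.714 sts per in.
back: 22.5 × 5.714 = 128.57 → 129.
hood: 24 × 5.714 = 137.14 → 137.
button band: 3 × 5.714 = 17.14 → 17.
sleeve: 10 × 5.714 = 57.14 → 57.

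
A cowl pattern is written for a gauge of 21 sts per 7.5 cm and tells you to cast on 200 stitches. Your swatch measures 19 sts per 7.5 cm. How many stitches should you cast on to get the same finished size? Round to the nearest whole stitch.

181 stitches.

Scale factor = 19 / 21 = 0.905.
200 × 19 / 21 = 180.95 sts.
→ 181 sts.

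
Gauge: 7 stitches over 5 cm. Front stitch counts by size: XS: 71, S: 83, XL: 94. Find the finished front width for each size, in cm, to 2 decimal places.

XS 50.71 cm; S 59.29 cm; XL 67.14 cm.

7/5 = 1.4 sts per cm.
XS: 71 / 1.4 = 50.714 → 50.71 cm.
S: 83 / 1.4 = 59.286 → 59.29 cm.
XL: 94 / 1.4 = 67.143 → 67.14 cm.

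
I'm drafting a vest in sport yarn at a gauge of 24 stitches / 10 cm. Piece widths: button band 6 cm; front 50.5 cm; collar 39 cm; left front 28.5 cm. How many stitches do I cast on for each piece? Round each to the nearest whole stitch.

button band 14; front 121; collar 94; left front 68.

Rate = 24/10 = 2.4 sts per cm.
button band: 6 × 2.4 = 14.40 → 14.
front: 50.5 × 2.4 = 121.20 → 121.
collar: 39 × 2.4 = 93.60 → 94.
left front: 28.5 × 2.4 = 68.40 → 68.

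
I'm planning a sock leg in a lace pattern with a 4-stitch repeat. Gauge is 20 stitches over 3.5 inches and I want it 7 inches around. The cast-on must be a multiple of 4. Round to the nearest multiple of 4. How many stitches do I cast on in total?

20 / 3.5 = 5.714 sts per inch.
7 × 5.714 = 40.00 sts.
Nearest multiple of 4: 40.

40 stitches.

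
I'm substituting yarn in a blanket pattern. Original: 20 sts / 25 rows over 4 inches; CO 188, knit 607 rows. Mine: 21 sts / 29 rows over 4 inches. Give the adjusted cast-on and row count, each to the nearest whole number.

Stitches: 188 × 21/20 = 197.40 → 197.
Rows: 607 × 29/25 = 704.12 → 704.

Cast on 197 stitches; work 704 rows.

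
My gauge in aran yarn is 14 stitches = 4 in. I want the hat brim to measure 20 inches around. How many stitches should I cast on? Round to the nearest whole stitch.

14 stitches / 4 in = 3.5 stitches per inch.
20 × 3.5 = 70.00 stitches.

70 stitches.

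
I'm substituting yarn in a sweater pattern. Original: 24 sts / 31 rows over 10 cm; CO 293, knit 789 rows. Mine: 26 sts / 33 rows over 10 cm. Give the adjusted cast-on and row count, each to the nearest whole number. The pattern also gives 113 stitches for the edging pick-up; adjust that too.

Cast on 317 stitches; work 840 rows; edging pick-up 122 stitches.

Stitches: 293 × 26/24 = 317.42 → 317.
Rows: 789 × 33/31 = 839.90 → 840.
edging pick-up: 113 × 26/24 = 122.42 → 122.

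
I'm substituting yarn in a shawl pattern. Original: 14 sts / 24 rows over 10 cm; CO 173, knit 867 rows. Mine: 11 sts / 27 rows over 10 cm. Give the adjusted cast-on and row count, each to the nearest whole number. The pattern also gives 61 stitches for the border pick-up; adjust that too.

Stitches: 173 × 11/14 = 135.93 → 136.
Rows: 867 × 27/24 = 975.38 → 975.
border pick-up: 61 × 11/14 = 47.93 → 48.

Cast on 136 stitches; work 975 rows; border pick-up 48 stitches.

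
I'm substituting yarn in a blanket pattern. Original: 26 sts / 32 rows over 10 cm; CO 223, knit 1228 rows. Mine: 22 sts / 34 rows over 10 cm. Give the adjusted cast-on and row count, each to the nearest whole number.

Stitches: 223 × 22/26 = 188.69 → 189.
Rows: 1228 × 34/32 = 1304.75 → 1305.

Cast on 189 stitches; work 1305 rows.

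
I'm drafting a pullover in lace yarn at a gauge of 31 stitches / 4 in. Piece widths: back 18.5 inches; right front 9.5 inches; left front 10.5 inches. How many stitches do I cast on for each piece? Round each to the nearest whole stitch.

Rate = 31/4 = 7.75 sts per in.
back: 18.5 × 7.75 = 143.38 → 143.
right front: 9.5 × 7.75 = 73.62 → 74.
left front: 10.5 × 7.75 = 81.38 → 81.

back 143; right front 74; left front 81.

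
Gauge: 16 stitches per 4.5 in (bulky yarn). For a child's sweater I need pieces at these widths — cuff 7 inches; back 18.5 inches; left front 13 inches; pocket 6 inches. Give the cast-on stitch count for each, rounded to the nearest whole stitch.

cuff 25; back 66; left front 46; pocket 21.

Rate = 16/4.5 = 3.556 sts per in.
cuff: 7 × 3.556 = 24.89 → 25.
back: 18.5 × 3.556 = 65.78 → 66.
left front: 13 × 3.556 = 46.22 → 46.
pocket: 6 × 3.556 = 21.33 → 21.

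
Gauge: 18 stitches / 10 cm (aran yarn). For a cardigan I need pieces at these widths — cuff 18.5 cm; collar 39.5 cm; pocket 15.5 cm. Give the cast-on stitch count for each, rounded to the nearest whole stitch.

Rate = 18/10 = 1.8 sts per cm.
cuff: 18.5 × 1.8 = 33.30 → 33.
collar: 39.5 × 1.8 = 71.10 → 71.
pocket: 15.5 × 1.8 = 27.90 → 28.

cuff 33; collar 71; pocket 28.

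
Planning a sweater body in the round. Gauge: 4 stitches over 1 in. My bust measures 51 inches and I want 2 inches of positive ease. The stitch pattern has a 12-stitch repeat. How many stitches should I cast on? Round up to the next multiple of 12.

Finished = 51 + 2 = 53 inches.
4 / 1 = 4 sts/in.
53 × 4 = 212.00 sts.
Next multiple of 12: 216.

216 stitches.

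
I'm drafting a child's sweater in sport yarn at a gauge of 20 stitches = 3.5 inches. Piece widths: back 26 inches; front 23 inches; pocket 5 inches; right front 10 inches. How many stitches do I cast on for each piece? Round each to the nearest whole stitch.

back 149; front 131; pocket 29; right front 57.

Rate = 20/3.5 = 5.714 sts per in.
back: 26 × 5.714 = 148.57 → 149.
front: 23 × 5.714 = 131.43 → 131.
pocket: 5 × 5.714 = 28.57 → 29.
right front: 10 × 5.714 = 57.14 → 57.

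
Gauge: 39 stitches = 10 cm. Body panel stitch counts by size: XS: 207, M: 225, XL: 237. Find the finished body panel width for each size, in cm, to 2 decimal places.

39/10 = 3.9 sts per cm.
XS: 207 / 3.9 = 53.077 → 53.08 cm.
M: 225 / 3.9 = 57.692 → 57.69 cm.
XL: 237 / 3.9 = 60.769 → 60.77 cm.

XS 53.08 cm; M 57.69 cm; XL 60.77 cm.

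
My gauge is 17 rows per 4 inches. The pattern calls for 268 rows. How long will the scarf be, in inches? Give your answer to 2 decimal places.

17 rows / 4 inch = 4.25 rows per inch.
268 / 4.25 = 63.059 inches.

63.06 inches.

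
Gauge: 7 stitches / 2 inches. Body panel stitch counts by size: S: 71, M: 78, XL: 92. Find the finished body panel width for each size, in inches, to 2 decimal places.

7/2 = 3.5 sts per in.
S: 71 / 3.5 = 20.286 → 20.29 in.
M: 78 / 3.5 = 22.286 → 22.29 in.
XL: 92 / 3.5 = 26.286 → 26.29 in.

S 20.29 inches; M 22.29 inches; XL 26.29 inches.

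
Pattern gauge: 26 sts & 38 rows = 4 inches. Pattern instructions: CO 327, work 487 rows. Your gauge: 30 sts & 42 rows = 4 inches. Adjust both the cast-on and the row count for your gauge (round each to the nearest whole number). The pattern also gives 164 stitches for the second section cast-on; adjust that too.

Stitches: 327 × 30/26 = 377.31 → 377.
Rows: 487 × 42/38 = 538.26 → 538.
second section cast-on: 164 × 30/26 = 189.23 → 189.

Cast on 377 stitches; work 538 rows; second section cast-on 189 stitches.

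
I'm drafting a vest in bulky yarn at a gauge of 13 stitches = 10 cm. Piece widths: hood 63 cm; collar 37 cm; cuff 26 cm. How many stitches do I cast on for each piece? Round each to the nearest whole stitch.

Rate = 13/10 = 1.3 sts per cm.
hood: 63 × 1.3 = 81.90 → 82.
collar: 37 × 1.3 = 48.10 → 48.
cuff: 26 × 1.3 = 33.80 → 34.

hood 82; collar 48; cuff 34.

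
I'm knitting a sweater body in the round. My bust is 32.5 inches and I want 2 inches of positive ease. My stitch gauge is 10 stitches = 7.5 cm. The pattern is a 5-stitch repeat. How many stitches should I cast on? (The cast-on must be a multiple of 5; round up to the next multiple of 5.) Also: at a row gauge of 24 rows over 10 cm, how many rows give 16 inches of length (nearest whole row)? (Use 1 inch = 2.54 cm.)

Finished = 32.5 + 2 = 34.5 inches.
34.5 inches × 2.54 = 87.63 cm.
10/7.5 = 1.333 sts per cm; 87.63 × 1.333 = 116.84 sts.
Next multiple of 5 → 120.
16 inches = 40.64 cm; × 2.4 = 97.54 → 98 rows.

Cast on 120 stitches; work 98 rows.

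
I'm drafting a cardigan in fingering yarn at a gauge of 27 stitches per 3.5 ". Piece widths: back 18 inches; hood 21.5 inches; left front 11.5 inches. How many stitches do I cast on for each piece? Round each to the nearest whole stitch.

Rate = 27/3.5 = 7.714 sts per in.
back: 18 × 7.714 = 138.86 → 139.
hood: 21.5 × 7.714 = 165.86 → 166.
left front: 11.5 × 7.714 = 88.71 → 89.

back 139; hood 166; left front 89.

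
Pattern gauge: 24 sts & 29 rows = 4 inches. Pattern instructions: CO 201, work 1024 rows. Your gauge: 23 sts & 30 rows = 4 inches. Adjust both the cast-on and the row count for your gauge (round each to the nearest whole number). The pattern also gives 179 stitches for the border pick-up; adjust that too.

Cast on 193 stitches; work 1059 rows; border pick-up 172 stitches.

Stitches: 201 × 23/24 = 192.62 → 193.
Rows: 1024 × 30/29 = 1059.31 → 1059.
border pick-up: 179 × 23/24 = 171.54 → 172.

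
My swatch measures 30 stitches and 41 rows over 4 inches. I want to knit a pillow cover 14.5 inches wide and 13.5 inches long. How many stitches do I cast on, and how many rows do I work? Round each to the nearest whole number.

Cast on 109 stitches and work 138 rows.

Stitch gauge = 30/4 = 7.5 sts/in; 14.5 × 7.5 = 108.75 → 109 sts.
Row gauge = 41/4 = 10.25 rows/in; 13.5 × 10.25 = 138.38 → 138 rows.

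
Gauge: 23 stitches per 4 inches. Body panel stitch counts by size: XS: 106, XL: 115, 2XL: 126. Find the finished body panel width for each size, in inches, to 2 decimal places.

23/4 = 5.75 sts per in.
XS: 106 / 5.75 = 18.435 → 18.43 in.
XL: 115 / 5.75 = 20.000 → 20.00 in.
2XL: 126 / 5.75 = 21.913 → 21.91 in.

XS 18.43 inches; XL 20.00 inches; 2XL 21.91 inches.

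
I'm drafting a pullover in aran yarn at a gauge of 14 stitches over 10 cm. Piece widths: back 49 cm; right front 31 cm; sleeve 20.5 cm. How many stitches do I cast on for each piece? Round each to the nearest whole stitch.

back 69; right front 43; sleeve 29.

Rate = 14/10 = 1.4 sts per cm.
back: 49 × 1.4 = 68.60 → 69.
right front: 31 × 1.4 = 43.40 → 43.
sleeve: 20.5 × 1.4 = 28.70 → 29.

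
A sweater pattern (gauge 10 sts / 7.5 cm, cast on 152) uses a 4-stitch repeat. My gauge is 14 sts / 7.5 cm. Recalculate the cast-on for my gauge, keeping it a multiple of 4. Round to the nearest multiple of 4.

CO 212 sts.

152 × 14 / 10 = 212.80.
Nearest multiple of 4: 212.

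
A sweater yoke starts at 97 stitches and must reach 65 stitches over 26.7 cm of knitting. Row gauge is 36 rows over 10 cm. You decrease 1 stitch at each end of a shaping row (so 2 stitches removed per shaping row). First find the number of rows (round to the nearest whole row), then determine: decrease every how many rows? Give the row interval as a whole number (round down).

Decrease every 6th row.

Rows = 26.7 × 3.6 = 96.1 → 96 rows.
Stitches to remove: 32 → 16 shaping rows (at 2 st each).
96 / 16 = 6.00 → every 6 rows.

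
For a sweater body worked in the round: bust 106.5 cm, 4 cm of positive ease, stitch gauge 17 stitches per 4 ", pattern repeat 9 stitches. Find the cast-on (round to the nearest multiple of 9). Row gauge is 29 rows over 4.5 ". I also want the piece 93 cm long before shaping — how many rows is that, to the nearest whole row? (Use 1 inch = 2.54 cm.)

Cast on 189 stitches; work 236 rows.

Finished = 106.5 + 4 = 110.5 cm.
110.5 cm × 1/2.54 = 43.50 inches.
17/4 = 4.25 sts per in; 43.50 × 4.25 = 184.89 sts.
Nearest multiple of 9 → 189.
93 cm = 36.61 inches; × 6.444 = 235.96 → 236 rows.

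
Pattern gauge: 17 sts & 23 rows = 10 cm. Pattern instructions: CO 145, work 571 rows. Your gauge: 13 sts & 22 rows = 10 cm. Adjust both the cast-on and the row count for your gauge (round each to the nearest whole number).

Stitches: 145 × 13/17 = 110.88 → 111.
Rows: 571 × 22/23 = 546.17 → 546.

Cast on 111 stitches; work 546 rows.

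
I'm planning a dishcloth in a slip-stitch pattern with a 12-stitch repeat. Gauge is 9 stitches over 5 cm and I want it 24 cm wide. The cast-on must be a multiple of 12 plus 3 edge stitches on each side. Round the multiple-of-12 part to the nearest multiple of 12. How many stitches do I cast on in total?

Cast on 42 stitches.

9 / 5 = 1.8 sts per cm.
24 × 1.8 = 43.20 sts.
Less 6 edge sts → 37.20 for the repeat.
Nearest multiple of 12: 36.
Add back 6 edge sts → 42.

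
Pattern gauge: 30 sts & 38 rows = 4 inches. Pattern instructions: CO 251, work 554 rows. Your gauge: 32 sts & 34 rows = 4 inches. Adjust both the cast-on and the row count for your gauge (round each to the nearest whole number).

Cast on 268 stitches; work 496 rows.

Stitches: 251 × 32/30 = 267.73 → 268.
Rows: 554 × 34/38 = 495.68 → 496.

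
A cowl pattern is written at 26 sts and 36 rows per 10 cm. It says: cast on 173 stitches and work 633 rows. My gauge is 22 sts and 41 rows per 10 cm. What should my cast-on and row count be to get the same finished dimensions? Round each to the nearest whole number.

Stitches: 173 × 22/26 = 146.38 → 146.
Rows: 633 × 41/36 = 720.92 → 721.

Cast on 146 stitches; work 721 rows.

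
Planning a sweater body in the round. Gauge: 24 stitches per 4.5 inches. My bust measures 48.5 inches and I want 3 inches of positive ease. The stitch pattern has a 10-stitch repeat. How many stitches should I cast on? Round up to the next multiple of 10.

Cast on 280 stitches.

Finished = 48.5 + 3 = 51.5 inches.
24 / 4.5 = 5.333 sts/in.
51.5 × 5.333 = 274.67 sts.
Next multiple of 10: 280.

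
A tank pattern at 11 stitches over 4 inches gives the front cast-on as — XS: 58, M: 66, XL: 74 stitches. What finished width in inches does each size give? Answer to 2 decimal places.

11/4 = 2.75 sts per in.
XS: 58 / 2.75 = 21.091 → 21.09 in.
M: 66 / 2.75 = 24.000 → 24.00 in.
XL: 74 / 2.75 = 26.909 → 26.91 in.

XS 21.09 inches; M 24.00 inches; XL 26.91 inches.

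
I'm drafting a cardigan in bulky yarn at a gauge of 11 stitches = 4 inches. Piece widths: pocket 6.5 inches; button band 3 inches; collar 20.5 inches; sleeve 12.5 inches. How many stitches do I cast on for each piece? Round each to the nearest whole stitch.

pocket 18; button band 8; collar 56; sleeve 34.

Rate = 11/4 = 2.75 sts per in.
pocket: 6.5 × 2.75 = 17.88 → 18.
button band: 3 × 2.75 = 8.25 → 8.
collar: 20.5 × 2.75 = 56.38 → 56.
sleeve: 12.5 × 2.75 = 34.38 → 34.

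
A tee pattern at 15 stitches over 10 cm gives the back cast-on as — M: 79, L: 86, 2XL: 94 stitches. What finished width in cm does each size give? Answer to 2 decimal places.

M 52.67 cm; L 57.33 cm; 2XL 62.67 cm.

15/10 = 1.5 sts per cm.
M: 79 / 1.5 = 52.667 → 52.67 cm.
L: 86 / 1.5 = 57.333 → 57.33 cm.
2XL: 94 / 1.5 = 62.667 → 62.67 cm.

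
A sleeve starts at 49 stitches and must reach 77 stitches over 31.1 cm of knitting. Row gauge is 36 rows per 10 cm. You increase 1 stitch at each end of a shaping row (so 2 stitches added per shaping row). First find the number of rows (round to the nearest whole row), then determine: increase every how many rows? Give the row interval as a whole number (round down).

Rows = 31.1 × 3.6 = 112.0 → 112 rows.
Stitches to add: 28 → 14 shaping rows (at 2 st each).
112 / 14 = 8.00 → every 8 rows.

Increase every 8th row.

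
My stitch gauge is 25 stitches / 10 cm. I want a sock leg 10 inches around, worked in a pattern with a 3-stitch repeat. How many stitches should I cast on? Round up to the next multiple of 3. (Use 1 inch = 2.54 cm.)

Cast on 66 stitches.

10 in = 10 × 2.54 = 25.40 cm.
25 / 10 = 2.5 sts/cm.
25.40 × 2.5 = 63.50 sts.
→ 66.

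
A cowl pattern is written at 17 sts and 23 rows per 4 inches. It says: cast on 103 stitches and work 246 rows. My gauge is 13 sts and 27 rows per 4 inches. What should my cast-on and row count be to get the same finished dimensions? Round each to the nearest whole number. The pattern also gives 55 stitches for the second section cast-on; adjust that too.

Cast on 79 stitches; work 289 rows; second section cast-on 42 stitches.

Stitches: 103 × 13/17 = 78.76 → 79.
Rows: 246 × 27/23 = 288.78 → 289.
second section cast-on: 55 × 13/17 = 42.06 → 42.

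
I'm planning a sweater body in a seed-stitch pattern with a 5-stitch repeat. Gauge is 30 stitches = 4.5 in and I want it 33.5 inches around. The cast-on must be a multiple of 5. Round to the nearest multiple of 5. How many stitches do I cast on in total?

30 / 4.5 = 6.667 sts per inch.
33.5 × 6.667 = 223.33 sts.
Nearest multiple of 5: 225.

Cast on 225 stitches.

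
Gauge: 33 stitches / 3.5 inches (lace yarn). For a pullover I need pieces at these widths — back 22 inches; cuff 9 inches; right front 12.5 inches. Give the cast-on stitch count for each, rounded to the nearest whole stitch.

back 207; cuff 85; right front 118.

Rate = 33/3.5 = 9.429 sts per in.
back: 22 × 9.429 = 207.43 → 207.
cuff: 9 × 9.429 = 84.86 → 85.
right front: 12.5 × 9.429 = 117.86 → 118.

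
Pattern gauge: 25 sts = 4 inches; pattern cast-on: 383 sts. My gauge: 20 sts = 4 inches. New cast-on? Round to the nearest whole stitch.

Scale factor = 20 / 25 = 0.800.
383 × 20 / 25 = 306.40 sts.
→ 306 sts.

306 stitches.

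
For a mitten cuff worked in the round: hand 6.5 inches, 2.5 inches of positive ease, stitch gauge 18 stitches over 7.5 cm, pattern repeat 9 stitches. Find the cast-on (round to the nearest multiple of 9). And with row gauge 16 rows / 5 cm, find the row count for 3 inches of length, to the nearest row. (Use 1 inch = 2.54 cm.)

Cast on 54 stitches; work 24 rows.

Finished = 6.5 + 2.5 = 9 inches.
9 inches × 2.54 = 22.86 cm.
18/7.5 = 2.4 sts per cm; 22.86 × 2.4 = 54.86 sts.
Nearest multiple of 9 → 54.
3 inches = 7.62 cm; × 3.2 = 24.38 → 24 rows.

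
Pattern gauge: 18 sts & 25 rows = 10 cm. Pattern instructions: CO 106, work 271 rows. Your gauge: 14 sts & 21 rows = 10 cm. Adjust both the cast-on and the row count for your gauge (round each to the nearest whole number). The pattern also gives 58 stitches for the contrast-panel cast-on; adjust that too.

Stitches: 106 × 14/18 = 82.44 → 82.
Rows: 271 × 21/25 = 227.64 → 228.
contrast-panel cast-on: 58 × 14/18 = 45.11 → 45.

Cast on 82 stitches; work 228 rows; contrast-panel cast-on 45 stitches.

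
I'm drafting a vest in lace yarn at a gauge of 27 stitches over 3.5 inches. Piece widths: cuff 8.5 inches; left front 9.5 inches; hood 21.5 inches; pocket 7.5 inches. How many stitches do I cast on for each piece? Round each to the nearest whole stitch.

cuff 66; left front 73; hood 166; pocket 58.

Rate = 27/3.5 = 7.714 sts per in.
cuff: 8.5 × 7.714 = 65.57 → 66.
left front: 9.5 × 7.714 = 73.29 → 73.
hood: 21.5 × 7.714 = 165.86 → 166.
pocket: 7.5 × 7.714 = 57.86 → 58.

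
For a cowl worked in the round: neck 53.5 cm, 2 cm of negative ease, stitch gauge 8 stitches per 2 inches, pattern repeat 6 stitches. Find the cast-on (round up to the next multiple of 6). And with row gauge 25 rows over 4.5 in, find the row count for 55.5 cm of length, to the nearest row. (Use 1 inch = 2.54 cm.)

Finished = 53.5 − 2 = 51.5 cm.
51.5 cm × 1/2.54 = 20.28 inches.
8/2 = 4 sts per in; 20.28 × 4 = 81.10 sts.
Next multiple of 6 → 84.
55.5 cm = 21.85 inches; × 5.556 = 121.39 → 121 rows.

Cast on 84 stitches; work 121 rows.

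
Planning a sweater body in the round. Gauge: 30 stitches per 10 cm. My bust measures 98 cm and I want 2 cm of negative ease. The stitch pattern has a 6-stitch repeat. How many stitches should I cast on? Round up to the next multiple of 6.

Finished = 98 − 2 = 96 cm.
30 / 10 = 3 sts/cm.
96 × 3 = 288.00 sts.
Next multiple of 6: 288.

CO 288 sts.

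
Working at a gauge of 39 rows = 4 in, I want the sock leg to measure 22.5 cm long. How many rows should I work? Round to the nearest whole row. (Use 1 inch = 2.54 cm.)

22.5 cm = 8.86 in.
39 rows / 4 in = 9.75 rows per inch.
8.86 × 9.75 = 86.37 rows.
Round to nearest → 86.

Work 86 rows.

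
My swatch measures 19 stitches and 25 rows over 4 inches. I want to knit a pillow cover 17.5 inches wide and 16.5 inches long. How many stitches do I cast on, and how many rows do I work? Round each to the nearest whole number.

Cast on 83 stitches and work 103 rows.

Stitch gauge = 19/4 = 4.75 sts/in; 17.5 × 4.75 = 83.12 → 83 sts.
Row gauge = 25/4 = 6.25 rows/in; 16.5 × 6.25 = 103.12 → 103 rows.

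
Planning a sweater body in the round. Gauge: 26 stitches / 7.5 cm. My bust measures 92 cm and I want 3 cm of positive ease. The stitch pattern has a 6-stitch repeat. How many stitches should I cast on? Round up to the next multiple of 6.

Finished = 92 + 3 = 95 cm.
26 / 7.5 = 3.467 sts/cm.
95 × 3.467 = 329.33 sts.
Next multiple of 6: 330.

330 stitches.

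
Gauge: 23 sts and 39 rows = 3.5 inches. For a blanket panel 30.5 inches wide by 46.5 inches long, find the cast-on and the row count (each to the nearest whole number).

Stitch gauge = 23/3.5 = 6.571 sts/in; 30.5 × 6.571 = 200.43 → 200 sts.
Row gauge = 39/3.5 = 11.143 rows/in; 46.5 × 11.143 = 518.14 → 518 rows.

Cast on 200 stitches and work 518 rows.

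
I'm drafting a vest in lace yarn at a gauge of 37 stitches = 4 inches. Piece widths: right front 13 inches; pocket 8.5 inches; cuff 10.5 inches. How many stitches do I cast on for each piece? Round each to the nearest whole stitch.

Rate = 37/4 = 9.25 sts per in.
right front: 13 × 9.25 = 120.25 → 120.
pocket: 8.5 × 9.25 = 78.62 → 79.
cuff: 10.5 × 9.25 = 97.12 → 97.

right front 120; pocket 79; cuff 97.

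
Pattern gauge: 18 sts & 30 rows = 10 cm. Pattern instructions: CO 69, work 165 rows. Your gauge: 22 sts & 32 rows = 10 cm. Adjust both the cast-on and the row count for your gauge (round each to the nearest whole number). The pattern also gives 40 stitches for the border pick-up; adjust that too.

Stitches: 69 × 22/18 = 84.33 → 84.
Rows: 165 × 32/30 = 176.00 → 176.
border pick-up: 40 × 22/18 = 48.89 → 49.

Cast on 84 stitches; work 176 rows; border pick-up 49 stitches.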